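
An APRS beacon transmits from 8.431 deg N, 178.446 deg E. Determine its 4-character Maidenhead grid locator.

RJ98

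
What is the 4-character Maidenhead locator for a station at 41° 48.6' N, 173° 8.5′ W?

AN31

Offset from 180°W / 90°S: lon 6.86°, lat 131.81°.
Field: lon ⌊6.86/20⌋ = 0 → A; lat ⌊131.81/10⌋ = 13 → N.
Square: lon ⌊6.86/2⌋ = 3; lat ⌊1.81/1⌋ = 1.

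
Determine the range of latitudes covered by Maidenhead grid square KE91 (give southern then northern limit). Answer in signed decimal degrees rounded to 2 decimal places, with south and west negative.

-49.00, -48.00

Field K=10, E=4: +10·20° lon, +4·10° lat → SW at lon 20°, lat -50°.
Square 9, 1: +9·2° lon, +1·1° lat → SW at lon 38°, lat -49°.
Cell spans 2° lon × 1° lat.
south -49.00, north -48.00.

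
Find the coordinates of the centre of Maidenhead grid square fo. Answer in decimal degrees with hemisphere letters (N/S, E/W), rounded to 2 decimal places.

55.00° N, 70.00° W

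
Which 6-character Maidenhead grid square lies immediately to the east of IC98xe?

Longitude subsquare x = 23; +1 → 24, wraps to 0 = a, carry into square.
Longitude square 9; +1 → 10, wraps to 0, carry into field.
Longitude field I = 8; +1 → 9 = J.
The latitude characters are unchanged.

JC08ae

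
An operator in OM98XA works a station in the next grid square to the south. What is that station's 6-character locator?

OM97xx

Latitude subsquare a = 0; −1 → -1, wraps to 23 = x, carry into square.
Latitude square 8; −1 → 7.
The longitude characters are unchanged.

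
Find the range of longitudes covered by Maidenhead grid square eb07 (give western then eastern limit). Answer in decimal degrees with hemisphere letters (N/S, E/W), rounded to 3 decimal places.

Field E=4, B=1: +4·20° lon, +1·10° lat → SW at lon -100°, lat -80°.
Square 0, 7: +0·2° lon, +7·1° lat → SW at lon -100°, lat -73°.
Cell spans 2° lon × 1° lat.
west 100.000° W, east 98.000° W.

100.000° W, 98.000° W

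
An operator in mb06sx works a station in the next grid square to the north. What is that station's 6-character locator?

MB07sa

Latitude subsquare x = 23; +1 → 24, wraps to 0 = a, carry into square.
Latitude square 6; +1 → 7.
The longitude characters are unchanged.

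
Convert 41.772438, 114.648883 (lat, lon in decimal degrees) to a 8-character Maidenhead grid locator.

ON71hs75

Offset from 180°W / 90°S: lon 294.64888°, lat 131.77244°.
Field: lon ⌊294.64888/20⌋ = 14 → O; lat ⌊131.77244/10⌋ = 13 → N.
Square: lon ⌊14.64888/2⌋ = 7; lat ⌊1.77244/1⌋ = 1.
Subsquare: lon ⌊0.64888/0.0833333⌋ = 7 → h; lat ⌊0.77244/0.0416667⌋ = 18 → s.
Extended square: lon ⌊0.06555/0.00833333⌋ = 7; lat ⌊0.02244/0.00416667⌋ = 5.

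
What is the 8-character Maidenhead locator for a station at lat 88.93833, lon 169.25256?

Add 180° to longitude and 90° to latitude: 349.25256, 178.93833.
Field: lon ⌊349.25256/20⌋ = 17 → R; lat ⌊178.93833/10⌋ = 17 → R.
Square: lon ⌊9.25256/2⌋ = 4; lat ⌊8.93833/1⌋ = 8.
Subsquare: lon ⌊1.25256/0.0833333⌋ = 15 → p; lat ⌊0.93833/0.0416667⌋ = 22 → w.
Extended square: lon ⌊0.00256/0.00833333⌋ = 0; lat ⌊0.02166/0.00416667⌋ = 5.

RR48pw05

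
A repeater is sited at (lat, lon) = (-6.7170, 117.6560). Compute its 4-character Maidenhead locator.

OI83

Shift to the Maidenhead origin (180°W, 90°S): lon 297.66, lat 83.28.
Field: 297.66/20 → 14 → O, 83.28/10 → 8 → I; chars OI.
Square: 17.66/2 → 8, 3.28/1 → 3; chars 83.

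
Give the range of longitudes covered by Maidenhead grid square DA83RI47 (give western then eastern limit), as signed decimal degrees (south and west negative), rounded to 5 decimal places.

Field D=3, A=0: +3·20° lon, +0·10° lat → SW at lon -120°, lat -90°.
Square 8, 3: +8·2° lon, +3·1° lat → SW at lon -104°, lat -87°.
Subsquare r=17, i=8: +17·0.0833333° lon, +8·0.0416667° lat → SW at lon -102.583°, lat -86.6667°.
Extended square 4, 7: +4·0.00833333° lon, +7·0.00416667° lat → SW at lon -102.55°, lat -86.6375°.
Cell spans 0.00833333° lon × 0.00416667° lat.
west -102.55000, east -102.54167.

-102.55000, -102.54167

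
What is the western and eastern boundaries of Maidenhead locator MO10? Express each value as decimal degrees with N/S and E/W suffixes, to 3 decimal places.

62.000° E, 64.000° E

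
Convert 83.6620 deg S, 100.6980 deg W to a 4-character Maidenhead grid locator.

DA96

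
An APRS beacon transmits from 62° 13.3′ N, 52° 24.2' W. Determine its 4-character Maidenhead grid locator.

GP32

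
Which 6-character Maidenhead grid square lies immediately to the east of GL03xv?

GL13av

Longitude subsquare x = 23; +1 → 24, wraps to 0 = a, carry into square.
Longitude square 0; +1 → 1.
The latitude characters are unchanged.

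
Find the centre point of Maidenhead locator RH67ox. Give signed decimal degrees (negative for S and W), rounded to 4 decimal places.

-12.0208, 173.2083

Field R=17, H=7: +17·20° lon, +7·10° lat → SW at lon 160°, lat -20°.
Square 6, 7: +6·2° lon, +7·1° lat → SW at lon 172°, lat -13°.
Subsquare o=14, x=23: +14·0.0833333° lon, +23·0.0416667° lat → SW at lon 173.167°, lat -12.0417°.
Cell spans 0.0833333° lon × 0.0416667° lat. Centre is SW corner plus half of each.
latitude -12.0208, longitude 173.2083.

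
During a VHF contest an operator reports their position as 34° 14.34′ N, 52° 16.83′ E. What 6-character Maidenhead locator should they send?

Shift to the Maidenhead origin (180°W, 90°S): lon 232.2805, lat 124.2390.
Field: 232.2805/20 → 11 → L, 124.2390/10 → 12 → M; chars LM.
Square: 12.2805/2 → 6, 4.2390/1 → 4; chars 64.
Subsquare: 0.2805/0.0833333 → 3 → d, 0.2390/0.0416667 → 5 → f; chars df.

LM64df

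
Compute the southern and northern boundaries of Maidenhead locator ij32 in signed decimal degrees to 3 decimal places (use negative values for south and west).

Field I=8, J=9: +8·20° lon, +9·10° lat → SW at lon -20°, lat 0°.
Square 3, 2: +3·2° lon, +2·1° lat → SW at lon -14°, lat 2°.
Cell spans 2° lon × 1° lat.
south 2.000, north 3.000.

2.000, 3.000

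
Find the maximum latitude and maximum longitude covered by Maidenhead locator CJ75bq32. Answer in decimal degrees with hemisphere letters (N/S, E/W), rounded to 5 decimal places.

5.67917° N, 125.88333° W

Field C=2, J=9: +2·20° lon, +9·10° lat → SW at lon -140°, lat 0°.
Square 7, 5: +7·2° lon, +5·1° lat → SW at lon -126°, lat 5°.
Subsquare b=1, q=16: +1·0.0833333° lon, +16·0.0416667° lat → SW at lon -125.917°, lat 5.66667°.
Extended square 3, 2: +3·0.00833333° lon, +2·0.00416667° lat → SW at lon -125.892°, lat 5.675°.
Cell spans 0.00833333° lon × 0.00416667° lat. NE corner is SW corner plus one full cell.
latitude 5.67917° N, longitude 125.88333° W.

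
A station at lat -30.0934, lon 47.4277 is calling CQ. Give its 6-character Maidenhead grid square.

Offset from 180°W / 90°S: lon 227.4277°, lat 59.9066°.
Field (20°×10°, letters A–R): lon ⌊227.4277/20⌋ = 11 → L; lat ⌊59.9066/10⌋ = 5 → F.
Square (2°×1°, digits 0–9): lon ⌊7.4277/2⌋ = 3; lat ⌊9.9066/1⌋ = 9.
Subsquare (5′×2.5′, letters a–x): lon ⌊1.4277/0.0833333⌋ = 17 → r; lat ⌊0.9066/0.0416667⌋ = 21 → v.

LF39rv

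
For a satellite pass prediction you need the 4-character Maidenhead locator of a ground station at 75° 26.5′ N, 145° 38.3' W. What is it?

BQ75

Shift to the Maidenhead origin (180°W, 90°S): lon 34.36, lat 165.44.
Field (20°×10°, letters A–R): 34.36/20 → 1 → B, 165.44/10 → 16 → Q; chars BQ.
Square (2°×1°, digits 0–9): 14.36/2 → 7, 5.44/1 → 5; chars 75.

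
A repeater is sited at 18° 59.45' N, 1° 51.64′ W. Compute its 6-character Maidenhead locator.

Offset from 180°W / 90°S: lon 178.1393°, lat 108.9908°.
Field: 178.1393/20 → 8 → I, 108.9908/10 → 10 → K; chars IK.
Square: 18.1393/2 → 9, 8.9908/1 → 8; chars 98.
Subsquare: 0.1393/0.0833333 → 1 → b, 0.9908/0.0416667 → 23 → x; chars bx.

IK98bx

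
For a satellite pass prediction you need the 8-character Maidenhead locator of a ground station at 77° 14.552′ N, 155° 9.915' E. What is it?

Offset from 180°W / 90°S: lon 335.16525°, lat 167.24253°.
Field: lon ⌊335.16525/20⌋ = 16 → Q; lat ⌊167.24253/10⌋ = 16 → Q.
Square: lon ⌊15.16525/2⌋ = 7; lat ⌊7.24253/1⌋ = 7.
Subsquare: lon ⌊1.16525/0.0833333⌋ = 13 → n; lat ⌊0.24253/0.0416667⌋ = 5 → f.
Extended square: lon ⌊0.08192/0.00833333⌋ = 9; lat ⌊0.03420/0.00416667⌋ = 8.

QQ77nf98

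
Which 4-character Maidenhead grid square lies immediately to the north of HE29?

HF20

Latitude square 9; +1 → 10, wraps to 0, carry into field.
Latitude field E = 4; +1 → 5 = F.
The longitude characters are unchanged.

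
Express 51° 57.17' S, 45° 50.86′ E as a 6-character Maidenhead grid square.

Shift to the Maidenhead origin (180°W, 90°S): lon 225.8477, lat 38.0472.
Field: lon ⌊225.8477/20⌋ = 11 → L; lat ⌊38.0472/10⌋ = 3 → D.
Square: lon ⌊5.8477/2⌋ = 2; lat ⌊8.0472/1⌋ = 8.
Subsquare: lon ⌊1.8477/0.0833333⌋ = 22 → w; lat ⌊0.0472/0.0416667⌋ = 1 → b.

LD28wb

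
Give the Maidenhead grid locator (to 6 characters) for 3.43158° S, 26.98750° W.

HI66mn

Add 180° to longitude and 90° to latitude: 153.0125, 86.5684.
Field (20°×10°, letters A–R): lon ⌊153.0125/20⌋ = 7 → H; lat ⌊86.5684/10⌋ = 8 → I.
Square (2°×1°, digits 0–9): lon ⌊13.0125/2⌋ = 6; lat ⌊6.5684/1⌋ = 6.
Subsquare (5′×2.5′, letters a–x): lon ⌊1.0125/0.0833333⌋ = 12 → m; lat ⌊0.5684/0.0416667⌋ = 13 → n.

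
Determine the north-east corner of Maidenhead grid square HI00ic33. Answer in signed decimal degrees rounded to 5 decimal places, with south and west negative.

-9.90000, -39.30000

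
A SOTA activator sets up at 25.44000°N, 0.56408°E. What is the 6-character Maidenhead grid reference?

Add 180° to longitude and 90° to latitude: 180.5641, 115.4400.
Field (20°×10°, letters A–R): lon ⌊180.5641/20⌋ = 9 → J; lat ⌊115.4400/10⌋ = 11 → L.
Square (2°×1°, digits 0–9): lon ⌊0.5641/2⌋ = 0; lat ⌊5.4400/1⌋ = 5.
Subsquare (5′×2.5′, letters a–x): lon ⌊0.5641/0.0833333⌋ = 6 → g; lat ⌊0.4400/0.0416667⌋ = 10 → k.

JL05gk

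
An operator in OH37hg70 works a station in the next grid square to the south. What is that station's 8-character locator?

OH37hf79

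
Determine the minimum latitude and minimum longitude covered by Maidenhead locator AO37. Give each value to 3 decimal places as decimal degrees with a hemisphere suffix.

Field A=0, O=14: +0·20° lon, +14·10° lat → SW at lon -180°, lat 50°.
Square 3, 7: +3·2° lon, +7·1° lat → SW at lon -174°, lat 57°.
latitude 57.000° N, longitude 174.000° W.

57.000° N, 174.000° W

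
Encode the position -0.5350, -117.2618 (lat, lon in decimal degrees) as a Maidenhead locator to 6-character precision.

Shift to the Maidenhead origin (180°W, 90°S): lon 62.7382, lat 89.4650.
Field: lon ⌊62.7382/20⌋ = 3 → D; lat ⌊89.4650/10⌋ = 8 → I.
Square: lon ⌊2.7382/2⌋ = 1; lat ⌊9.4650/1⌋ = 9.
Subsquare: lon ⌊0.7382/0.0833333⌋ = 8 → i; lat ⌊0.4650/0.0416667⌋ = 11 → l.

DI19il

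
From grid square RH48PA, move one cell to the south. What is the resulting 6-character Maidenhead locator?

RH47px

Latitude subsquare a = 0; −1 → -1, wraps to 23 = x, carry into square.
Latitude square 8; −1 → 7.
The longitude characters are unchanged.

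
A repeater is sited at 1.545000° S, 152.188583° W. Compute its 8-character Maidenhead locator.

BI38vk79

Add 180° to longitude and 90° to latitude: 27.81142, 88.45500.
Field (20°×10°, letters A–R): 27.81142/20 → 1 → B, 88.45500/10 → 8 → I; chars BI.
Square (2°×1°, digits 0–9): 7.81142/2 → 3, 8.45500/1 → 8; chars 38.
Subsquare (5′×2.5′, letters a–x): 1.81142/0.0833333 → 21 → v, 0.45500/0.0416667 → 10 → k; chars vk.
Extended square (30″×15″, digits 0–9): 0.06142/0.00833333 → 7, 0.03833/0.00416667 → 9; chars 79.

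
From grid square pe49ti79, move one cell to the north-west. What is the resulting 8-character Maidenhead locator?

PE49tj60

Longitude extended square 7; −1 → 6.
Latitude extended square 9; +1 → 10, wraps to 0, carry into subsquare.
Latitude subsquare i = 8; +1 → 9 = j.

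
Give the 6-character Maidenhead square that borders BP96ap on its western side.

BP86xp

Longitude subsquare a = 0; −1 → -1, wraps to 23 = x, carry into square.
Longitude square 9; −1 → 8.
The latitude characters are unchanged.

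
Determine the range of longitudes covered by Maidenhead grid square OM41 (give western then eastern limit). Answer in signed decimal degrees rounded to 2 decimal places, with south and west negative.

108.00, 110.00

Field O=14, M=12: +14·20° lon, +12·10° lat → SW at lon 100°, lat 30°.
Square 4, 1: +4·2° lon, +1·1° lat → SW at lon 108°, lat 31°.
Cell spans 2° lon × 1° lat.
west 108.00, east 110.00.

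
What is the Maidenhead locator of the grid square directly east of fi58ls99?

FI58ms09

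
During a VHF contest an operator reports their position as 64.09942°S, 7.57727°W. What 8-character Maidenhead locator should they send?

IC65fv06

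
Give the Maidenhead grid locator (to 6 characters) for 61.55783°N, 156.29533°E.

Add 180° to longitude and 90° to latitude: 336.2953, 151.5578.
Field (20°×10°, letters A–R): lon ⌊336.2953/20⌋ = 16 → Q; lat ⌊151.5578/10⌋ = 15 → P.
Square (2°×1°, digits 0–9): lon ⌊16.2953/2⌋ = 8; lat ⌊1.5578/1⌋ = 1.
Subsquare (5′×2.5′, letters a–x): lon ⌊0.2953/0.0833333⌋ = 3 → d; lat ⌊0.5578/0.0416667⌋ = 13 → n.

QP81dn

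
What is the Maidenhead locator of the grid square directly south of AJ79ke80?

AJ79kd89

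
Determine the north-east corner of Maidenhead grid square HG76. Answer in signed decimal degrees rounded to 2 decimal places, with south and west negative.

-23.00, -24.00

Field H=7, G=6: +7·20° lon, +6·10° lat → SW at lon -40°, lat -30°.
Square 7, 6: +7·2° lon, +6·1° lat → SW at lon -26°, lat -24°.
Cell spans 2° lon × 1° lat. NE corner is SW corner plus one full cell.
latitude -23.00, longitude -24.00.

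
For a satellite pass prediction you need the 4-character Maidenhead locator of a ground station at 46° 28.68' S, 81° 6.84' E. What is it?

Offset from 180°W / 90°S: lon 261.11°, lat 43.52°.
Field: lon ⌊261.11/20⌋ = 13 → N; lat ⌊43.52/10⌋ = 4 → E.
Square: lon ⌊1.11/2⌋ = 0; lat ⌊3.52/1⌋ = 3.

NE03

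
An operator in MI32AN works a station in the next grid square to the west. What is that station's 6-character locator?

MI22xn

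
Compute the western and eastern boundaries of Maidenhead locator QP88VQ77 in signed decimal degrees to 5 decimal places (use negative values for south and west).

157.80833, 157.81667

Field Q=16, P=15: +16·20° lon, +15·10° lat → SW at lon 140°, lat 60°.
Square 8, 8: +8·2° lon, +8·1° lat → SW at lon 156°, lat 68°.
Subsquare v=21, q=16: +21·0.0833333° lon, +16·0.0416667° lat → SW at lon 157.75°, lat 68.6667°.
Extended square 7, 7: +7·0.00833333° lon, +7·0.00416667° lat → SW at lon 157.808°, lat 68.6958°.
Cell spans 0.00833333° lon × 0.00416667° lat.
west 157.80833, east 157.81667.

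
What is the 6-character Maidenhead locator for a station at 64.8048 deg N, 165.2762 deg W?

AP74it

Add 180° to longitude and 90° to latitude: 14.7238, 154.8048.
Field: 14.7238/20 → 0 → A, 154.8048/10 → 15 → P; chars AP.
Square: 14.7238/2 → 7, 4.8048/1 → 4; chars 74.
Subsquare: 0.7238/0.0833333 → 8 → i, 0.8048/0.0416667 → 19 → t; chars it.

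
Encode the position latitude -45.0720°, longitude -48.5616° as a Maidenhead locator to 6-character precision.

Offset from 180°W / 90°S: lon 131.4384°, lat 44.9280°.
Field: 131.4384/20 → 6 → G, 44.9280/10 → 4 → E; chars GE.
Square: 11.4384/2 → 5, 4.9280/1 → 4; chars 54.
Subsquare: 1.4384/0.0833333 → 17 → r, 0.9280/0.0416667 → 22 → w; chars rw.

GE54rw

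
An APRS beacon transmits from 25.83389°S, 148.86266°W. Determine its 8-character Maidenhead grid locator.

Offset from 180°W / 90°S: lon 31.13734°, lat 64.16611°.
Field: 31.13734/20 → 1 → B, 64.16611/10 → 6 → G; chars BG.
Square: 11.13734/2 → 5, 4.16611/1 → 4; chars 54.
Subsquare: 1.13734/0.0833333 → 13 → n, 0.16611/0.0416667 → 3 → d; chars nd.
Extended square: 0.05401/0.00833333 → 6, 0.04111/0.00416667 → 9; chars 69.

BG54nd69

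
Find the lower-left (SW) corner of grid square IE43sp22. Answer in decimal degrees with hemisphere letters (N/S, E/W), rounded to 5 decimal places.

46.36667° S, 10.48333° W

Field I=8, E=4: +8·20° lon, +4·10° lat → SW at lon -20°, lat -50°.
Square 4, 3: +4·2° lon, +3·1° lat → SW at lon -12°, lat -47°.
Subsquare s=18, p=15: +18·0.0833333° lon, +15·0.0416667° lat → SW at lon -10.5°, lat -46.375°.
Extended square 2, 2: +2·0.00833333° lon, +2·0.00416667° lat → SW at lon -10.4833°, lat -46.3667°.
latitude 46.36667° S, longitude 10.48333° W.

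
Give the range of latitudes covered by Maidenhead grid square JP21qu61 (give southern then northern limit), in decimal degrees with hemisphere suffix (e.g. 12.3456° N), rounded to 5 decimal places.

61.83750° N, 61.84167° N

Field J=9, P=15: +9·20° lon, +15·10° lat → SW at lon 0°, lat 60°.
Square 2, 1: +2·2° lon, +1·1° lat → SW at lon 4°, lat 61°.
Subsquare q=16, u=20: +16·0.0833333° lon, +20·0.0416667° lat → SW at lon 5.33333°, lat 61.8333°.
Extended square 6, 1: +6·0.00833333° lon, +1·0.00416667° lat → SW at lon 5.38333°, lat 61.8375°.
Cell spans 0.00833333° lon × 0.00416667° lat.
south 61.83750° N, north 61.84167° N.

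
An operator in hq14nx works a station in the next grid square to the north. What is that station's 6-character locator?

Latitude subsquare x = 23; +1 → 24, wraps to 0 = a, carry into square.
Latitude square 4; +1 → 5.
The longitude characters are unchanged.

HQ15na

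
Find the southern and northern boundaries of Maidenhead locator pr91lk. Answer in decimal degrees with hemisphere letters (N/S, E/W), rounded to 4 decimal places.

81.4167° N, 81.4583° N

Field P=15, R=17: +15·20° lon, +17·10° lat → SW at lon 120°, lat 80°.
Square 9, 1: +9·2° lon, +1·1° lat → SW at lon 138°, lat 81°.
Subsquare l=11, k=10: +11·0.0833333° lon, +10·0.0416667° lat → SW at lon 138.917°, lat 81.4167°.
Cell spans 0.0833333° lon × 0.0416667° lat.
south 81.4167° N, north 81.4583° N.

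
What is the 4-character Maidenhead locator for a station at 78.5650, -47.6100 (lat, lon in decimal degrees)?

GQ68

Add 180° to longitude and 90° to latitude: 132.39, 168.56.
Field (20°×10°, letters A–R): lon ⌊132.39/20⌋ = 6 → G; lat ⌊168.56/10⌋ = 16 → Q.
Square (2°×1°, digits 0–9): lon ⌊12.39/2⌋ = 6; lat ⌊8.56/1⌋ = 8.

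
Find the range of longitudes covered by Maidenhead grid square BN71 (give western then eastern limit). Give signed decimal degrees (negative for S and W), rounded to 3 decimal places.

Field B=1, N=13: +1·20° lon, +13·10° lat → SW at lon -160°, lat 40°.
Square 7, 1: +7·2° lon, +1·1° lat → SW at lon -146°, lat 41°.
Cell spans 2° lon × 1° lat.
west -146.000, east -144.000.

-146.000, -144.000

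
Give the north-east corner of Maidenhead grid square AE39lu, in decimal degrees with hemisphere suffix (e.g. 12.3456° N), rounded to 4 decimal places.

Field A=0, E=4: +0·20° lon, +4·10° lat → SW at lon -180°, lat -50°.
Square 3, 9: +3·2° lon, +9·1° lat → SW at lon -174°, lat -41°.
Subsquare l=11, u=20: +11·0.0833333° lon, +20·0.0416667° lat → SW at lon -173.083°, lat -40.1667°.
Cell spans 0.0833333° lon × 0.0416667° lat. NE corner is SW corner plus one full cell.
latitude 40.1250° S, longitude 173.0000° W.

40.1250° S, 173.0000° W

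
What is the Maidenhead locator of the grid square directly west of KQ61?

KQ51

Longitude square 6; −1 → 5.
The latitude characters are unchanged.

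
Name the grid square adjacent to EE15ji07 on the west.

Longitude extended square 0; −1 → -1, wraps to 9, carry into subsquare.
Longitude subsquare j = 9; −1 → 8 = i.
The latitude characters are unchanged.

EE15ii97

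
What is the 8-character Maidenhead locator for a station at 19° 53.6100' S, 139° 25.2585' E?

PH90rc05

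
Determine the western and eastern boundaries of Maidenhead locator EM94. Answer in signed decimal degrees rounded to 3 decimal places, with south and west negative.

-82.000, -80.000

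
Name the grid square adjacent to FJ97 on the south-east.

GJ06

Longitude square 9; +1 → 10, wraps to 0, carry into field.
Longitude field F = 5; +1 → 6 = G.
Latitude square 7; −1 → 6.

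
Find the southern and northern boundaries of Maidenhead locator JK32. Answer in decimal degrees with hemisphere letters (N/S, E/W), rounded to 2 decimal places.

12.00° N, 13.00° N

Field J=9, K=10: +9·20° lon, +10·10° lat → SW at lon 0°, lat 10°.
Square 3, 2: +3·2° lon, +2·1° lat → SW at lon 6°, lat 12°.
Cell spans 2° lon × 1° lat.
south 12.00° N, north 13.00° N.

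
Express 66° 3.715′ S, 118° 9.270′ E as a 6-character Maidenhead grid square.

OC93bw

Shift to the Maidenhead origin (180°W, 90°S): lon 298.1545, lat 23.9381.
Field: lon ⌊298.1545/20⌋ = 14 → O; lat ⌊23.9381/10⌋ = 2 → C.
Square: lon ⌊18.1545/2⌋ = 9; lat ⌊3.9381/1⌋ = 3.
Subsquare: lon ⌊0.1545/0.0833333⌋ = 1 → b; lat ⌊0.9381/0.0416667⌋ = 22 → w.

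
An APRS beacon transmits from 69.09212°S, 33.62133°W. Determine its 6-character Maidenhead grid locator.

HC30ev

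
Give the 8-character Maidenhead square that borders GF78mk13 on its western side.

GF78mk03

Longitude extended square 1; −1 → 0.
The latitude characters are unchanged.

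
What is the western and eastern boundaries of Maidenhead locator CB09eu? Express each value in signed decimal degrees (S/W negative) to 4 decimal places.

-139.6667, -139.5833

Field C=2, B=1: +2·20° lon, +1·10° lat → SW at lon -140°, lat -80°.
Square 0, 9: +0·2° lon, +9·1° lat → SW at lon -140°, lat -71°.
Subsquare e=4, u=20: +4·0.0833333° lon, +20·0.0416667° lat → SW at lon -139.667°, lat -70.1667°.
Cell spans 0.0833333° lon × 0.0416667° lat.
west -139.6667, east -139.5833.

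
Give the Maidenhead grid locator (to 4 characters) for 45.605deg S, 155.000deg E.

QE74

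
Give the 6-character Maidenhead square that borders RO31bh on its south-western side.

Longitude subsquare b = 1; −1 → 0 = a.
Latitude subsquare h = 7; −1 → 6 = g.

RO31ag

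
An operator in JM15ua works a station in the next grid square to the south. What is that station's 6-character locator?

Latitude subsquare a = 0; −1 → -1, wraps to 23 = x, carry into square.
Latitude square 5; −1 → 4.
The longitude characters are unchanged.

JM14ux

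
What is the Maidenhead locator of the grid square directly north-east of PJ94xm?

QJ04an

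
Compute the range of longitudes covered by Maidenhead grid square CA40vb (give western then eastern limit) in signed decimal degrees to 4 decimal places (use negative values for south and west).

-130.2500, -130.1667

Field C=2, A=0: +2·20° lon, +0·10° lat → SW at lon -140°, lat -90°.
Square 4, 0: +4·2° lon, +0·1° lat → SW at lon -132°, lat -90°.
Subsquare v=21, b=1: +21·0.0833333° lon, +1·0.0416667° lat → SW at lon -130.25°, lat -89.9583°.
Cell spans 0.0833333° lon × 0.0416667° lat.
west -130.2500, east -130.1667.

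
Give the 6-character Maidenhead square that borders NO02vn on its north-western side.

NO02uo

Longitude subsquare v = 21; −1 → 20 = u.
Latitude subsquare n = 13; +1 → 14 = o.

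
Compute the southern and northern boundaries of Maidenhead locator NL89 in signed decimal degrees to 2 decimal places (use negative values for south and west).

29.00, 30.00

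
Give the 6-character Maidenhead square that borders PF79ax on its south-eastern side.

PF79bw

Longitude subsquare a = 0; +1 → 1 = b.
Latitude subsquare x = 23; −1 → 22 = w.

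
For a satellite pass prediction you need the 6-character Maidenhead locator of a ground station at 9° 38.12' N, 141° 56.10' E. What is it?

QJ09xp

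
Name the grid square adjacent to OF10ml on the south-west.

OF10lk

Longitude subsquare m = 12; −1 → 11 = l.
Latitude subsquare l = 11; −1 → 10 = k.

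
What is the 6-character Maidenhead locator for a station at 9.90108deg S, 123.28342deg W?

Shift to the Maidenhead origin (180°W, 90°S): lon 56.7166, lat 80.0989.
Field: 56.7166/20 → 2 → C, 80.0989/10 → 8 → I; chars CI.
Square: 16.7166/2 → 8, 0.0989/1 → 0; chars 80.
Subsquare: 0.7166/0.0833333 → 8 → i, 0.0989/0.0416667 → 2 → c; chars ic.

CI80ic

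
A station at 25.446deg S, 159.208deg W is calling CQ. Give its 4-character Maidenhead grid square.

BG04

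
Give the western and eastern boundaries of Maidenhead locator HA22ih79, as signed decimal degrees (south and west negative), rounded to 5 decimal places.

Field H=7, A=0: +7·20° lon, +0·10° lat → SW at lon -40°, lat -90°.
Square 2, 2: +2·2° lon, +2·1° lat → SW at lon -36°, lat -88°.
Subsquare i=8, h=7: +8·0.0833333° lon, +7·0.0416667° lat → SW at lon -35.3333°, lat -87.7083°.
Extended square 7, 9: +7·0.00833333° lon, +9·0.00416667° lat → SW at lon -35.275°, lat -87.6708°.
Cell spans 0.00833333° lon × 0.00416667° lat.
west -35.27500, east -35.26667.

-35.27500, -35.26667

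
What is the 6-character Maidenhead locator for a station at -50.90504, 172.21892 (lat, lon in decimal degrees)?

Add 180° to longitude and 90° to latitude: 352.2189, 39.0950.
Field (20°×10°, letters A–R): 352.2189/20 → 17 → R, 39.0950/10 → 3 → D; chars RD.
Square (2°×1°, digits 0–9): 12.2189/2 → 6, 9.0950/1 → 9; chars 69.
Subsquare (5′×2.5′, letters a–x): 0.2189/0.0833333 → 2 → c, 0.0950/0.0416667 → 2 → c; chars cc.

RD69cc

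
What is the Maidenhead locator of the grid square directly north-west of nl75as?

Longitude subsquare a = 0; −1 → -1, wraps to 23 = x, carry into square.
Longitude square 7; −1 → 6.
Latitude subsquare s = 18; +1 → 19 = t.

NL65xt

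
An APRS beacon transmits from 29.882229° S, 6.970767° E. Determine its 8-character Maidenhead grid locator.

Offset from 180°W / 90°S: lon 186.97077°, lat 60.11777°.
Field (20°×10°, letters A–R): lon ⌊186.97077/20⌋ = 9 → J; lat ⌊60.11777/10⌋ = 6 → G.
Square (2°×1°, digits 0–9): lon ⌊6.97077/2⌋ = 3; lat ⌊0.11777/1⌋ = 0.
Subsquare (5′×2.5′, letters a–x): lon ⌊0.97077/0.0833333⌋ = 11 → l; lat ⌊0.11777/0.0416667⌋ = 2 → c.
Extended square (30″×15″, digits 0–9): lon ⌊0.05410/0.00833333⌋ = 6; lat ⌊0.03444/0.00416667⌋ = 8.

JG30lc68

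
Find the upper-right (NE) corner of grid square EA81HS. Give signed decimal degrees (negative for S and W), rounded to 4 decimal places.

-88.2083, -83.3333

Field E=4, A=0: +4·20° lon, +0·10° lat → SW at lon -100°, lat -90°.
Square 8, 1: +8·2° lon, +1·1° lat → SW at lon -84°, lat -89°.
Subsquare h=7, s=18: +7·0.0833333° lon, +18·0.0416667° lat → SW at lon -83.4167°, lat -88.25°.
Cell spans 0.0833333° lon × 0.0416667° lat. NE corner is SW corner plus one full cell.
latitude -88.2083, longitude -83.3333.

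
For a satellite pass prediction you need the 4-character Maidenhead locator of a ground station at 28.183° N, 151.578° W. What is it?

BL48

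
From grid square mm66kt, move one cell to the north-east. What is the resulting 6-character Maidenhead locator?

MM66lu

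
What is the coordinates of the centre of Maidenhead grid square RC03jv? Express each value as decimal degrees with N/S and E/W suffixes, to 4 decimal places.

66.1042° S, 160.7917° E

Field R=17, C=2: +17·20° lon, +2·10° lat → SW at lon 160°, lat -70°.
Square 0, 3: +0·2° lon, +3·1° lat → SW at lon 160°, lat -67°.
Subsquare j=9, v=21: +9·0.0833333° lon, +21·0.0416667° lat → SW at lon 160.75°, lat -66.125°.
Cell spans 0.0833333° lon × 0.0416667° lat. Centre is SW corner plus half of each.
latitude 66.1042° S, longitude 160.7917° E.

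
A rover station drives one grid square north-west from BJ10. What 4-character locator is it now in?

BJ01

Longitude square 1; −1 → 0.
Latitude square 0; +1 → 1.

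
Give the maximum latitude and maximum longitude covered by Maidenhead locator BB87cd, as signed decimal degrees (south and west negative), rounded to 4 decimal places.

-72.8333, -143.7500

Field B=1, B=1: +1·20° lon, +1·10° lat → SW at lon -160°, lat -80°.
Square 8, 7: +8·2° lon, +7·1° lat → SW at lon -144°, lat -73°.
Subsquare c=2, d=3: +2·0.0833333° lon, +3·0.0416667° lat → SW at lon -143.833°, lat -72.875°.
Cell spans 0.0833333° lon × 0.0416667° lat. NE corner is SW corner plus one full cell.
latitude -72.8333, longitude -143.7500.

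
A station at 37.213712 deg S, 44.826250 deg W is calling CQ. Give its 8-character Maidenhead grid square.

GF72os08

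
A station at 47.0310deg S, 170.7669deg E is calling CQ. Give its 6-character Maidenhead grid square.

RE52jx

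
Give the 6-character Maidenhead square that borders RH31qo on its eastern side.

Longitude subsquare q = 16; +1 → 17 = r.
The latitude characters are unchanged.

RH31ro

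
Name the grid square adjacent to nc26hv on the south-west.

NC26gu

Longitude subsquare h = 7; −1 → 6 = g.
Latitude subsquare v = 21; −1 → 20 = u.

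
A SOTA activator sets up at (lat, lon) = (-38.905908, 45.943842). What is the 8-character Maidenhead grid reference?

Offset from 180°W / 90°S: lon 225.94384°, lat 51.09409°.
Field: 225.94384/20 → 11 → L, 51.09409/10 → 5 → F; chars LF.
Square: 5.94384/2 → 2, 1.09409/1 → 1; chars 21.
Subsquare: 1.94384/0.0833333 → 23 → x, 0.09409/0.0416667 → 2 → c; chars xc.
Extended square: 0.02718/0.00833333 → 3, 0.01076/0.00416667 → 2; chars 32.

LF21xc32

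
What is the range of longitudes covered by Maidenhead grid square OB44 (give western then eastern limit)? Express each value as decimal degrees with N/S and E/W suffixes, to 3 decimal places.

108.000° E, 110.000° E

Field O=14, B=1: +14·20° lon, +1·10° lat → SW at lon 100°, lat -80°.
Square 4, 4: +4·2° lon, +4·1° lat → SW at lon 108°, lat -76°.
Cell spans 2° lon × 1° lat.
west 108.000° E, east 110.000° E.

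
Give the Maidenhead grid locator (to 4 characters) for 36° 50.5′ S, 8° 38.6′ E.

JF43

Add 180° to longitude and 90° to latitude: 188.64, 53.16.
Field: 188.64/20 → 9 → J, 53.16/10 → 5 → F; chars JF.
Square: 8.64/2 → 4, 3.16/1 → 3; chars 43.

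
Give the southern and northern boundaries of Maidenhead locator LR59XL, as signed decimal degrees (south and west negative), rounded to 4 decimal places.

89.4583, 89.5000

Field L=11, R=17: +11·20° lon, +17·10° lat → SW at lon 40°, lat 80°.
Square 5, 9: +5·2° lon, +9·1° lat → SW at lon 50°, lat 89°.
Subsquare x=23, l=11: +23·0.0833333° lon, +11·0.0416667° lat → SW at lon 51.9167°, lat 89.4583°.
Cell spans 0.0833333° lon × 0.0416667° lat.
south 89.4583, north 89.5000.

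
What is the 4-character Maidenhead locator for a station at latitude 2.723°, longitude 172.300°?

RJ62

Offset from 180°W / 90°S: lon 352.30°, lat 92.72°.
Field: 352.30/20 → 17 → R, 92.72/10 → 9 → J; chars RJ.
Square: 12.30/2 → 6, 2.72/1 → 2; chars 62.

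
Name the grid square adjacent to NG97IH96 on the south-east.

NG97jh05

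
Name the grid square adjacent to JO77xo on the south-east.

Longitude subsquare x = 23; +1 → 24, wraps to 0 = a, carry into square.
Longitude square 7; +1 → 8.
Latitude subsquare o = 14; −1 → 13 = n.

JO87an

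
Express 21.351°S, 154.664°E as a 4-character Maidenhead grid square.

QG78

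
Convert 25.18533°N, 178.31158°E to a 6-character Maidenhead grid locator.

RL95de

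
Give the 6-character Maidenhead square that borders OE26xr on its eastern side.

OE36ar

Longitude subsquare x = 23; +1 → 24, wraps to 0 = a, carry into square.
Longitude square 2; +1 → 3.
The latitude characters are unchanged.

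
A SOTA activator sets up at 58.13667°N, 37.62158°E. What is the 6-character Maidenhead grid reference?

Add 180° to longitude and 90° to latitude: 217.6216, 148.1367.
Field (20°×10°, letters A–R): lon ⌊217.6216/20⌋ = 10 → K; lat ⌊148.1367/10⌋ = 14 → O.
Square (2°×1°, digits 0–9): lon ⌊17.6216/2⌋ = 8; lat ⌊8.1367/1⌋ = 8.
Subsquare (5′×2.5′, letters a–x): lon ⌊1.6216/0.0833333⌋ = 19 → t; lat ⌊0.1367/0.0416667⌋ = 3 → d.

KO88td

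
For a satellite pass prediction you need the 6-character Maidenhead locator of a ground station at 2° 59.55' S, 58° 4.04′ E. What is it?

LI97aa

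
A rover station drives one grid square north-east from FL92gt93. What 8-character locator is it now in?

Longitude extended square 9; +1 → 10, wraps to 0, carry into subsquare.
Longitude subsquare g = 6; +1 → 7 = h.
Latitude extended square 3; +1 → 4.

FL92ht04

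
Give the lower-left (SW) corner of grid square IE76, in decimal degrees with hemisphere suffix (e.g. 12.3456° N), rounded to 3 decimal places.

44.000° S, 6.000° W

Field I=8, E=4: +8·20° lon, +4·10° lat → SW at lon -20°, lat -50°.
Square 7, 6: +7·2° lon, +6·1° lat → SW at lon -6°, lat -44°.
latitude 44.000° S, longitude 6.000° W.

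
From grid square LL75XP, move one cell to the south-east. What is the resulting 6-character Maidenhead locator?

Longitude subsquare x = 23; +1 → 24, wraps to 0 = a, carry into square.
Longitude square 7; +1 → 8.
Latitude subsquare p = 15; −1 → 14 = o.

LL85ao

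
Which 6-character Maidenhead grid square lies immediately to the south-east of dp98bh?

DP98cg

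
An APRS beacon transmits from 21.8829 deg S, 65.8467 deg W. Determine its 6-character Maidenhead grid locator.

FG78bc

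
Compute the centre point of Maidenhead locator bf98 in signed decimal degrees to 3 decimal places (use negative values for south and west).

-31.500, -141.000

Field B=1, F=5: +1·20° lon, +5·10° lat → SW at lon -160°, lat -40°.
Square 9, 8: +9·2° lon, +8·1° lat → SW at lon -142°, lat -32°.
Cell spans 2° lon × 1° lat. Centre is SW corner plus half of each.
latitude -31.500, longitude -141.000.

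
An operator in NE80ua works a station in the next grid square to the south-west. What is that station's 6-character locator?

ND89tx

Longitude subsquare u = 20; −1 → 19 = t.
Latitude subsquare a = 0; −1 → -1, wraps to 23 = x, carry into square.
Latitude square 0; −1 → -1, wraps to 9, carry into field.
Latitude field E = 4; −1 → 3 = D.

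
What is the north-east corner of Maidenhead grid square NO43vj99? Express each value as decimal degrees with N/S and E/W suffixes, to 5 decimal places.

Field N=13, O=14: +13·20° lon, +14·10° lat → SW at lon 80°, lat 50°.
Square 4, 3: +4·2° lon, +3·1° lat → SW at lon 88°, lat 53°.
Subsquare v=21, j=9: +21·0.0833333° lon, +9·0.0416667° lat → SW at lon 89.75°, lat 53.375°.
Extended square 9, 9: +9·0.00833333° lon, +9·0.00416667° lat → SW at lon 89.825°, lat 53.4125°.
Cell spans 0.00833333° lon × 0.00416667° lat. NE corner is SW corner plus one full cell.
latitude 53.41667° N, longitude 89.83333° E.

53.41667° N, 89.83333° E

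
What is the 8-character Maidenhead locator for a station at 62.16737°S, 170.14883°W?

Shift to the Maidenhead origin (180°W, 90°S): lon 9.85117, lat 27.83263.
Field: lon ⌊9.85117/20⌋ = 0 → A; lat ⌊27.83263/10⌋ = 2 → C.
Square: lon ⌊9.85117/2⌋ = 4; lat ⌊7.83263/1⌋ = 7.
Subsquare: lon ⌊1.85117/0.0833333⌋ = 22 → w; lat ⌊0.83263/0.0416667⌋ = 19 → t.
Extended square: lon ⌊0.01784/0.00833333⌋ = 2; lat ⌊0.04096/0.00416667⌋ = 9.

AC47wt29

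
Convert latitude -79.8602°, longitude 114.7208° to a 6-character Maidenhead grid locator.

OB70id

Shift to the Maidenhead origin (180°W, 90°S): lon 294.7208, lat 10.1398.
Field (20°×10°, letters A–R): lon ⌊294.7208/20⌋ = 14 → O; lat ⌊10.1398/10⌋ = 1 → B.
Square (2°×1°, digits 0–9): lon ⌊14.7208/2⌋ = 7; lat ⌊0.1398/1⌋ = 0.
Subsquare (5′×2.5′, letters a–x): lon ⌊0.7208/0.0833333⌋ = 8 → i; lat ⌊0.1398/0.0416667⌋ = 3 → d.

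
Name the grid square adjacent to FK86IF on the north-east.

FK86jg

Longitude subsquare i = 8; +1 → 9 = j.
Latitude subsquare f = 5; +1 → 6 = g.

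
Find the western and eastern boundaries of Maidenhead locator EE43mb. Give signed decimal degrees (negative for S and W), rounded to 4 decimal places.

Field E=4, E=4: +4·20° lon, +4·10° lat → SW at lon -100°, lat -50°.
Square 4, 3: +4·2° lon, +3·1° lat → SW at lon -92°, lat -47°.
Subsquare m=12, b=1: +12·0.0833333° lon, +1·0.0416667° lat → SW at lon -91°, lat -46.9583°.
Cell spans 0.0833333° lon × 0.0416667° lat.
west -91.0000, east -90.9167.

-91.0000, -90.9167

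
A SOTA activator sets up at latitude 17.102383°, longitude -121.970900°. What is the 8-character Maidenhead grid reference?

CK97ac34

Offset from 180°W / 90°S: lon 58.02910°, lat 107.10238°.
Field: lon ⌊58.02910/20⌋ = 2 → C; lat ⌊107.10238/10⌋ = 10 → K.
Square: lon ⌊18.02910/2⌋ = 9; lat ⌊7.10238/1⌋ = 7.
Subsquare: lon ⌊0.02910/0.0833333⌋ = 0 → a; lat ⌊0.10238/0.0416667⌋ = 2 → c.
Extended square: lon ⌊0.02910/0.00833333⌋ = 3; lat ⌊0.01905/0.00416667⌋ = 4.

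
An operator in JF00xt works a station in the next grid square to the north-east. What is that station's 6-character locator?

JF10au

Longitude subsquare x = 23; +1 → 24, wraps to 0 = a, carry into square.
Longitude square 0; +1 → 1.
Latitude subsquare t = 19; +1 → 20 = u.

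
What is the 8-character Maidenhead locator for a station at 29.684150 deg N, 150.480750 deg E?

QL59fq74

Add 180° to longitude and 90° to latitude: 330.48075, 119.68415.
Field: 330.48075/20 → 16 → Q, 119.68415/10 → 11 → L; chars QL.
Square: 10.48075/2 → 5, 9.68415/1 → 9; chars 59.
Subsquare: 0.48075/0.0833333 → 5 → f, 0.68415/0.0416667 → 16 → q; chars fq.
Extended square: 0.06408/0.00833333 → 7, 0.01748/0.00416667 → 4; chars 74.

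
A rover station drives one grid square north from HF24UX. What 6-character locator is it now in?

HF25ua

Latitude subsquare x = 23; +1 → 24, wraps to 0 = a, carry into square.
Latitude square 4; +1 → 5.
The longitude characters are unchanged.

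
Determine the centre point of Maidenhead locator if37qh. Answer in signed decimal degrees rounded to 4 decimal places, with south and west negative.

Field I=8, F=5: +8·20° lon, +5·10° lat → SW at lon -20°, lat -40°.
Square 3, 7: +3·2° lon, +7·1° lat → SW at lon -14°, lat -33°.
Subsquare q=16, h=7: +16·0.0833333° lon, +7·0.0416667° lat → SW at lon -12.6667°, lat -32.7083°.
Cell spans 0.0833333° lon × 0.0416667° lat. Centre is SW corner plus half of each.
latitude -32.6875, longitude -12.6250.

-32.6875, -12.6250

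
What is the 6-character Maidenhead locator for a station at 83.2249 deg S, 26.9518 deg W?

Offset from 180°W / 90°S: lon 153.0482°, lat 6.7751°.
Field (20°×10°, letters A–R): lon ⌊153.0482/20⌋ = 7 → H; lat ⌊6.7751/10⌋ = 0 → A.
Square (2°×1°, digits 0–9): lon ⌊13.0482/2⌋ = 6; lat ⌊6.7751/1⌋ = 6.
Subsquare (5′×2.5′, letters a–x): lon ⌊1.0482/0.0833333⌋ = 12 → m; lat ⌊0.7751/0.0416667⌋ = 18 → s.

HA66ms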